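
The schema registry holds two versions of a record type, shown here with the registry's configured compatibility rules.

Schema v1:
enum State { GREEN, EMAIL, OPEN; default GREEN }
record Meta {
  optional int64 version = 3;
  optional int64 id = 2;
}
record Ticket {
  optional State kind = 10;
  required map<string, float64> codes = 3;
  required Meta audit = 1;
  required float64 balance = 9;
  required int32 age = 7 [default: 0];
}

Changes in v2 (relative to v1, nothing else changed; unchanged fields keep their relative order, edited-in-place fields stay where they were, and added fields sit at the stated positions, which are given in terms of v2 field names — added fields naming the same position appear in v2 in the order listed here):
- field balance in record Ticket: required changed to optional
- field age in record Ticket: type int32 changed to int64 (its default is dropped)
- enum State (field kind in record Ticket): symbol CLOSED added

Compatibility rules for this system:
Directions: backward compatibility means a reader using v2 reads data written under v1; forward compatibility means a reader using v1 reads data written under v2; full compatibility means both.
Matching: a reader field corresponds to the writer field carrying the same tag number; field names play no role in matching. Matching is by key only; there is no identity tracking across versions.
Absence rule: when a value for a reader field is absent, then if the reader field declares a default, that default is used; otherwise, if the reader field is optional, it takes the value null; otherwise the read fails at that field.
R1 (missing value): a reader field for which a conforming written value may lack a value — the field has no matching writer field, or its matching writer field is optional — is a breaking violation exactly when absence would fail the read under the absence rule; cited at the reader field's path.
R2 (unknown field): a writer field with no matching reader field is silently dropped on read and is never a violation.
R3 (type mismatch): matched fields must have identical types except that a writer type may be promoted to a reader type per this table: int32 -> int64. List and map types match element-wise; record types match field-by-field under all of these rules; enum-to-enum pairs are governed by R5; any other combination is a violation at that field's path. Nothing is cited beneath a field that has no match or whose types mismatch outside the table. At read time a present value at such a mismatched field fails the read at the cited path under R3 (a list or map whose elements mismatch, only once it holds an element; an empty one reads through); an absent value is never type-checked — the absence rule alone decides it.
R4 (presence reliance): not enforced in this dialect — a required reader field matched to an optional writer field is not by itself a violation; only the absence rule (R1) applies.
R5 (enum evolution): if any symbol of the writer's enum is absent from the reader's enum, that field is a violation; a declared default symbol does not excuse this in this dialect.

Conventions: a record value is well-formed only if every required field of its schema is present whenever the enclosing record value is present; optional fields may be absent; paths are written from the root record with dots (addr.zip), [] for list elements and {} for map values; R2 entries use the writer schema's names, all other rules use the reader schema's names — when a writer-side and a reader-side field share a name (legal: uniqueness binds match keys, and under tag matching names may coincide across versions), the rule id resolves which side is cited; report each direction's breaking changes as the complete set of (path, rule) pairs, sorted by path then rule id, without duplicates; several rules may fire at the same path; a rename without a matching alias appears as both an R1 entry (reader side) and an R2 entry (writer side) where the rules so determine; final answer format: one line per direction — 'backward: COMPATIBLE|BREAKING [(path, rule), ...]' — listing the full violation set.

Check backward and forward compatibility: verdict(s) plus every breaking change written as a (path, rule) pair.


backward: COMPATIBLE []; forward: BREAKING [(age, R3), (balance, R1), (kind, R5)]

in Ticket below, arrows point writer -> reader
backward pass over Ticket, reader schema v2, writer schema v1:
  kind: State -> State, writer optional; from kind
  codes: map<string, float64> -> map<string, float64>, writer required; from codes
  audit: Meta -> Meta, writer required; from audit
  balance: float64 -> float64, writer required; from balance
  age: int32 -> int64, writer required; from age
  audit.version: int64 -> int64, writer optional; from audit.version
  audit.id: int64 -> int64, writer optional; from audit.id
  => backward: COMPATIBLE
forward pass over Ticket, reader schema v1, writer schema v2:
  kind: State -> State, writer optional; from kind
  codes: map<string, float64> -> map<string, float64>, writer required; from codes
  audit: Meta -> Meta, writer required; from audit
  balance: float64 -> float64, writer optional; from balance
  age: int64 -> int32, writer required; from age
  audit.version: int64 -> int64, writer optional; from audit.version
  audit.id: int64 -> int64, writer optional; from audit.id
  violation R3 at age
  violation R1 at balance
  violation R5 at kind
  => forward: BREAKING (3)


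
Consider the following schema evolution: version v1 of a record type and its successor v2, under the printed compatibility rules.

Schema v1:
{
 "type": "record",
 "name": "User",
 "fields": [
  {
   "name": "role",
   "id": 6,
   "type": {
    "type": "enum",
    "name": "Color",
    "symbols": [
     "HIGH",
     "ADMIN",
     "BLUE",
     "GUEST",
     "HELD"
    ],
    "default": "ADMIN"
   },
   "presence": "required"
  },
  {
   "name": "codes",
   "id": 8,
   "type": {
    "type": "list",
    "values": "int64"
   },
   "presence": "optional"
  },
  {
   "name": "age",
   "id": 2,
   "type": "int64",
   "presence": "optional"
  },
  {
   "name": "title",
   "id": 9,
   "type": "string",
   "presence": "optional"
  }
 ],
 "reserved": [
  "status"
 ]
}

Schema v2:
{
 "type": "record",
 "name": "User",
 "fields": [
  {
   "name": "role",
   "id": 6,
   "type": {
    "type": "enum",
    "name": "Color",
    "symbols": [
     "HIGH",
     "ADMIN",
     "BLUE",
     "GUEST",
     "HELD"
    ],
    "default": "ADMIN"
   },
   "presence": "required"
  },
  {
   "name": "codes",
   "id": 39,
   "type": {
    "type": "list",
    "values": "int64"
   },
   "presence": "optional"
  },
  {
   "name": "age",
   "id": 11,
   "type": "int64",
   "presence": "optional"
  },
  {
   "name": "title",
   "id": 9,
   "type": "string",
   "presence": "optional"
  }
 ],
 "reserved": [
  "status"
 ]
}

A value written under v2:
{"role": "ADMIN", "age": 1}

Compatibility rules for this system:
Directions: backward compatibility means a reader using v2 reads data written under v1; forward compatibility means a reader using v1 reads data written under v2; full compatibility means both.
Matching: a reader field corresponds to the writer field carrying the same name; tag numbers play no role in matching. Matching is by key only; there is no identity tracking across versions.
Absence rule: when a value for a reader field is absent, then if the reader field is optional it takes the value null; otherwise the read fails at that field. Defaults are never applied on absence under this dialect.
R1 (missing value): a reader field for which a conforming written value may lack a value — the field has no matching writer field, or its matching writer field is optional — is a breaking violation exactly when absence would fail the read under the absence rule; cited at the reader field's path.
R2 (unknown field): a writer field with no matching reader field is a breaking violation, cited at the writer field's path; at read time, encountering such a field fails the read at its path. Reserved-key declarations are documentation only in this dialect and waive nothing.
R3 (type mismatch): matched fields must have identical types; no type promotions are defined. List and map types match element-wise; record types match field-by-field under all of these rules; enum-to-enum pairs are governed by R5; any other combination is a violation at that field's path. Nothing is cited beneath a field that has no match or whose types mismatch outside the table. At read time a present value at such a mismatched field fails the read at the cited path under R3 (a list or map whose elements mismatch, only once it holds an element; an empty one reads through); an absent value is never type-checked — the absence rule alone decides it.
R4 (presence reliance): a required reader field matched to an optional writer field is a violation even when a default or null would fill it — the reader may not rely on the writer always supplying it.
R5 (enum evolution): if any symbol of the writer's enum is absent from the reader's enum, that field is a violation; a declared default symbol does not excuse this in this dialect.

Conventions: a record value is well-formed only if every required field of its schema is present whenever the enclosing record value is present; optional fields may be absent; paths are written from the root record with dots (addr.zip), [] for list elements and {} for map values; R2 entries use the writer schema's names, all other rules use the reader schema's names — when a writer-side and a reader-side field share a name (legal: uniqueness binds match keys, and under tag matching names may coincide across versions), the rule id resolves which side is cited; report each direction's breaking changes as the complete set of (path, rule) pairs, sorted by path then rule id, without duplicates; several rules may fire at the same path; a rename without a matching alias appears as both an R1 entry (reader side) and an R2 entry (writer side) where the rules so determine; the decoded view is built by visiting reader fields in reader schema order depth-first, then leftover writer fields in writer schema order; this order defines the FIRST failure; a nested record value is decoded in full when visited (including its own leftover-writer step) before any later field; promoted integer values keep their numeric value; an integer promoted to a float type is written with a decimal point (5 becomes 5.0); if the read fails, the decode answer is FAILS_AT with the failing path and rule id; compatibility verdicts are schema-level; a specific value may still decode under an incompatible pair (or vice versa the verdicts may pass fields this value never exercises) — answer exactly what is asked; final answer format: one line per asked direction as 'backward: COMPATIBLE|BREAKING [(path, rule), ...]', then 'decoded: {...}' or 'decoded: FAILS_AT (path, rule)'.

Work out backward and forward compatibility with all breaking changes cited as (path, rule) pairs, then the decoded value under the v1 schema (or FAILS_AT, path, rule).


arrows below run writer -> reader for User
checking backward for User: reader v2 against writer v1:
  Color -> Color, writer required: role aligns to role
  list<int64> -> list<int64>, writer optional: codes aligns to codes
  int64 -> int64, writer optional: age aligns to age
  string -> string, writer optional: title aligns to title
  nothing fires on User: backward is COMPATIBLE
checking forward for User: reader v1 against writer v2:
  Color -> Color, writer required: role aligns to role
  list<int64> -> list<int64>, writer optional: codes aligns to codes
  int64 -> int64, writer optional: age aligns to age
  string -> string, writer optional: title aligns to title
  nothing fires on User: forward is COMPATIBLE
migrating the User value to v1:
  role := "ADMIN"
  codes := null (absent, optional -> null)
  age := 1
  title := null (absent, optional -> null)
  => decoded: {"role": "ADMIN", "codes": null, "age": 1, "title": null}

backward: COMPATIBLE []; forward: COMPATIBLE []; decoded: {"role": "ADMIN", "codes": null, "age": 1, "title": null}


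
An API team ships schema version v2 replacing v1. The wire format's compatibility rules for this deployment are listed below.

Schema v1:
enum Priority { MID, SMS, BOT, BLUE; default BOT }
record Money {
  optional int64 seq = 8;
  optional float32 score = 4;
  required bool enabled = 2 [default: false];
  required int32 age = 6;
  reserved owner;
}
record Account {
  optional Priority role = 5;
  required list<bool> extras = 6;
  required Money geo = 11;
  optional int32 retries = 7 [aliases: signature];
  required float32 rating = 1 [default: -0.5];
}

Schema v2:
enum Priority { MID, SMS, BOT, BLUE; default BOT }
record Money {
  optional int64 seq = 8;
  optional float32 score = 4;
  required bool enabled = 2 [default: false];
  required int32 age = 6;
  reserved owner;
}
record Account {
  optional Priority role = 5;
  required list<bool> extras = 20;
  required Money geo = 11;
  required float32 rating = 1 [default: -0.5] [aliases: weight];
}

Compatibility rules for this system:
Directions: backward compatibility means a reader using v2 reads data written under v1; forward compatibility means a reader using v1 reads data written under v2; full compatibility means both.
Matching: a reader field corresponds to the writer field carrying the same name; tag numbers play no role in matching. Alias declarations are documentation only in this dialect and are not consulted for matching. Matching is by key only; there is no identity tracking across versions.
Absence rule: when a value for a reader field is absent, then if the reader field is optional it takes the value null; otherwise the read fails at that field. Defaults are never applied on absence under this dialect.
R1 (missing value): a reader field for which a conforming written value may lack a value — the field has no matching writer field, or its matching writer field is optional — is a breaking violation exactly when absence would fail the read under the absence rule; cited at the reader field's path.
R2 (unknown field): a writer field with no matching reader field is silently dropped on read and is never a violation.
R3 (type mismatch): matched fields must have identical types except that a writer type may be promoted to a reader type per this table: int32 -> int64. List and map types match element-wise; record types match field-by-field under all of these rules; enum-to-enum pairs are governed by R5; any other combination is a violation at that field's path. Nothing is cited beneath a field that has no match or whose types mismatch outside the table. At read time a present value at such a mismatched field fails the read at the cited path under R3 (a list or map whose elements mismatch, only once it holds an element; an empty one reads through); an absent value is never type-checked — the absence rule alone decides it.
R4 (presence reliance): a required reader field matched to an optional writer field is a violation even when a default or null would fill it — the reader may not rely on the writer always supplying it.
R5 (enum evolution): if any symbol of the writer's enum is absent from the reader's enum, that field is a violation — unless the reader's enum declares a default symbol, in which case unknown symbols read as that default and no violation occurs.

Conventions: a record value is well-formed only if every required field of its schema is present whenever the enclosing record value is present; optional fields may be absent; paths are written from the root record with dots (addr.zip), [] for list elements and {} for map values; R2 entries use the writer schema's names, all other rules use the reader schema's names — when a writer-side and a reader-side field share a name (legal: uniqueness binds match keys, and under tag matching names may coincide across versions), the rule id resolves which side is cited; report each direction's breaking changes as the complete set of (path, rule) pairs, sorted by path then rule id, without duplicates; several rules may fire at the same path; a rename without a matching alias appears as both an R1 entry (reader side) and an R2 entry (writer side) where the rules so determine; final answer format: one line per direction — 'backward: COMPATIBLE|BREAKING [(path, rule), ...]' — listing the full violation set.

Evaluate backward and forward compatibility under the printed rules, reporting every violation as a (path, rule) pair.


in Account below, arrows point writer -> reader
backward for Account (reader v2, writer v1):
  role: Priority -> Priority, writer optional; from role
  extras: list<bool> -> list<bool>, writer required; from extras
  geo: Money -> Money, writer required; from geo
  rating: float32 -> float32, writer required; from rating
  writer field retries has no reader counterpart
  geo.seq: int64 -> int64, writer optional; from geo.seq
  geo.score: float32 -> float32, writer optional; from geo.score
  geo.enabled: bool -> bool, writer required; from geo.enabled
  geo.age: int32 -> int32, writer required; from geo.age
  => backward verdict for Account: COMPATIBLE, no violations
forward for Account (reader v1, writer v2):
  role: Priority -> Priority, writer optional; from role
  extras: list<bool> -> list<bool>, writer required; from extras
  geo: Money -> Money, writer required; from geo
  retries: no writer-side match
  rating: float32 -> float32, writer required; from rating
  geo.seq: int64 -> int64, writer optional; from geo.seq
  geo.score: float32 -> float32, writer optional; from geo.score
  geo.enabled: bool -> bool, writer required; from geo.enabled
  geo.age: int32 -> int32, writer required; from geo.age
  => forward verdict for Account: COMPATIBLE, no violations

backward: COMPATIBLE []; forward: COMPATIBLE []


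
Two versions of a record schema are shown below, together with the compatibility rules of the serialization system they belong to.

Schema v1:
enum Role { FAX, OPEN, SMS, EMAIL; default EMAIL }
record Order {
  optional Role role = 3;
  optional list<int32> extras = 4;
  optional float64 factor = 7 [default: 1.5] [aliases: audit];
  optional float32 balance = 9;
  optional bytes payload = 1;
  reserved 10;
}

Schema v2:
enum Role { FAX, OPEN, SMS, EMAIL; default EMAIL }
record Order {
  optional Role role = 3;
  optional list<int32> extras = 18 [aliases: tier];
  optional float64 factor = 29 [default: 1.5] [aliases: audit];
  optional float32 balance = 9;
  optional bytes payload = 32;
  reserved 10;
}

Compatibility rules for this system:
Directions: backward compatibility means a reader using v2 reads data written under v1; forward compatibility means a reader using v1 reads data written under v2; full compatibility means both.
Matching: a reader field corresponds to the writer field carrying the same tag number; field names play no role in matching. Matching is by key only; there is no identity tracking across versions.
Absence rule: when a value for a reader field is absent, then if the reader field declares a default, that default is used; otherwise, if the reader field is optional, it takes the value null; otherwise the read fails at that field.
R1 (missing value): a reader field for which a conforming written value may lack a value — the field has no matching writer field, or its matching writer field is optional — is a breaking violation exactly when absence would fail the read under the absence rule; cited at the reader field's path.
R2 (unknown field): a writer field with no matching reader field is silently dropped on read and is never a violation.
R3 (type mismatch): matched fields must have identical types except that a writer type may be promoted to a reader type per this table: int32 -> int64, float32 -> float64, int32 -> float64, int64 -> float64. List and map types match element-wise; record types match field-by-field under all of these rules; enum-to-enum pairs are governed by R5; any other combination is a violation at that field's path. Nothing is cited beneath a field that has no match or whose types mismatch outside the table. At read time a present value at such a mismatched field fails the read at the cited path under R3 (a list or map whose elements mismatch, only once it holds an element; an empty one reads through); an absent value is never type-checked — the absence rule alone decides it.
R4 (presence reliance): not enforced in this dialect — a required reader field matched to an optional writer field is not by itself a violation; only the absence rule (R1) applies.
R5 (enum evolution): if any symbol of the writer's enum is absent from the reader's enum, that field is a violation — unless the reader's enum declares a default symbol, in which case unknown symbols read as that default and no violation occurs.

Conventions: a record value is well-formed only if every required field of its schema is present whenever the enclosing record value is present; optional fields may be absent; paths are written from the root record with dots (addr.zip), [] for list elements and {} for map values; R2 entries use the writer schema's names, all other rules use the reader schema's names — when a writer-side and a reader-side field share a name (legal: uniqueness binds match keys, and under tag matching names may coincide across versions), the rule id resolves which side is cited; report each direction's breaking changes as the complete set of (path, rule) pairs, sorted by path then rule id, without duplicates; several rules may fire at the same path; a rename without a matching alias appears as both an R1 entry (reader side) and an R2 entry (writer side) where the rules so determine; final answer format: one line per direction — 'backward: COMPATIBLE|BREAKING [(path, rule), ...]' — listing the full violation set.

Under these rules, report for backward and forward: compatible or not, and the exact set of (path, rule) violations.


arrows below run writer -> reader for Order
backward analysis of Order with v2 as reader and v1 as writer:
  role <- role (Role -> Role, writer optional)
  extras has no writer counterpart
  factor has no writer counterpart
  balance <- balance (float32 -> float32, writer optional)
  payload has no writer counterpart
  extras (writer side), unknown to reader
  factor (writer side), unknown to reader
  payload (writer side), unknown to reader
  => backward verdict for Order: COMPATIBLE, no violations
forward analysis of Order with v1 as reader and v2 as writer:
  role <- role (Role -> Role, writer optional)
  extras has no writer counterpart
  factor has no writer counterpart
  balance <- balance (float32 -> float32, writer optional)
  payload has no writer counterpart
  extras (writer side), unknown to reader
  factor (writer side), unknown to reader
  payload (writer side), unknown to reader
  => forward verdict for Order: COMPATIBLE, no violations

backward: COMPATIBLE []; forward: COMPATIBLE []


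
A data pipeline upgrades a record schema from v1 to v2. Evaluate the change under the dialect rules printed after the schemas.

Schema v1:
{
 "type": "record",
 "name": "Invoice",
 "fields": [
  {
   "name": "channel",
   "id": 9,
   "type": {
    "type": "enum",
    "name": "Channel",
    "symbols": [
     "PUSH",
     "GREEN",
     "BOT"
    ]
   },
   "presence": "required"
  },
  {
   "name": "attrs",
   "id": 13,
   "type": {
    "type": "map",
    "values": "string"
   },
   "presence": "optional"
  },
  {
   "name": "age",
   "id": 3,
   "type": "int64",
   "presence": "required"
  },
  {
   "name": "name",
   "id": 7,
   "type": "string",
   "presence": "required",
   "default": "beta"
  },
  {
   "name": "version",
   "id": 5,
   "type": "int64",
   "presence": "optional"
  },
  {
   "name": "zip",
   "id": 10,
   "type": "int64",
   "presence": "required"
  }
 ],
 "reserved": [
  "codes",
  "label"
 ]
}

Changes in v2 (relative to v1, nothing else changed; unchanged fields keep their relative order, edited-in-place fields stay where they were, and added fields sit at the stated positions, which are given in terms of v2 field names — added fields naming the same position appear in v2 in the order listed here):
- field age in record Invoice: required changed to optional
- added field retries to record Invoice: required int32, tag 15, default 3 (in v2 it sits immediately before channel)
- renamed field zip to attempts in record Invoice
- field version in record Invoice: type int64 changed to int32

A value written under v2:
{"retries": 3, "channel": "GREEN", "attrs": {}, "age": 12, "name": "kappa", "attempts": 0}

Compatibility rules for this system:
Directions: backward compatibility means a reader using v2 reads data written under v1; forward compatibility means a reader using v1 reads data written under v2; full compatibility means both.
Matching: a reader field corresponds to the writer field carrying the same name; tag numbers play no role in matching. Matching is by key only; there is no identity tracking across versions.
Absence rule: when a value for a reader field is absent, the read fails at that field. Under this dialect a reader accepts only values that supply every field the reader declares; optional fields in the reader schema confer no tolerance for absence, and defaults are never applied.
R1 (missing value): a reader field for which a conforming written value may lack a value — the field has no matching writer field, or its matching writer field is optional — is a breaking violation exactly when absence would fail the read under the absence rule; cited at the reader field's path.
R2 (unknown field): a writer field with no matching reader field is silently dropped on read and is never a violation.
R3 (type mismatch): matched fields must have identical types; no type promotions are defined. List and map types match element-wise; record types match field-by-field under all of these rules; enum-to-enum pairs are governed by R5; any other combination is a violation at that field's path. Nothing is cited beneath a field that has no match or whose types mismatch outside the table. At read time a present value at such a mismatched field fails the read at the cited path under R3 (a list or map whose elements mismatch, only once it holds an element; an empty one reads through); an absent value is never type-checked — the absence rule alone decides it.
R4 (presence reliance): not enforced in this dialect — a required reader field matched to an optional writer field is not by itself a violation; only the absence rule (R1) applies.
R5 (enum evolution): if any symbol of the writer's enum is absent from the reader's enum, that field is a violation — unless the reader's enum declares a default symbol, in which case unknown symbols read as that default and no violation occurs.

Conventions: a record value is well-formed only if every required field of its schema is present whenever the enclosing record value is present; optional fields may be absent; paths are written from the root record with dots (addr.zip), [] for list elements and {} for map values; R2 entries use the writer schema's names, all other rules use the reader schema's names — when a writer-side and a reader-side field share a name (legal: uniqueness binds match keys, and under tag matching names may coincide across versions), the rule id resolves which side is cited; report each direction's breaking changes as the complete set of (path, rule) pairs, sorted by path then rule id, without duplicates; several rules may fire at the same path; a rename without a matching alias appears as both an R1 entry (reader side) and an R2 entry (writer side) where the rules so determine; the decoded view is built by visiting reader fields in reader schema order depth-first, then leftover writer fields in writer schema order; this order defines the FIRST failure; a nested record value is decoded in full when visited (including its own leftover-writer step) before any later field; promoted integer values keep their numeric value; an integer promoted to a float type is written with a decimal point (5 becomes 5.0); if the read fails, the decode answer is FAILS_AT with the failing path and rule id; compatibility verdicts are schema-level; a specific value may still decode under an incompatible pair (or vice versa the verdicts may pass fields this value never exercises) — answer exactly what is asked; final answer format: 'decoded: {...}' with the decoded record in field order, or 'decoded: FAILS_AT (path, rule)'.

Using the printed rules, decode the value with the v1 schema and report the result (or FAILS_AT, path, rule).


decoded: FAILS_AT (version, R1)

in Invoice below, arrows point writer -> reader
decode walk for Invoice under reader schema v1:
  channel := "GREEN"
  attrs := {}
  age := 12
  name := "kappa"
  read fails at version under R1 (no fill)
  => FAILS_AT (version, R1)
the other Invoice changes do not affect what is asked:
  field age in record Invoice: required changed to optional -> affects the rule determinations only; this particular Invoice value decodes identically
  added field retries to record Invoice: required int32, tag 15, default 3 (in v2 it sits immediately before channel) -> affects the rule determinations only; this particular Invoice value decodes identically
  renamed field zip to attempts in record Invoice -> affects the rule determinations only; this particular Invoice value decodes identically


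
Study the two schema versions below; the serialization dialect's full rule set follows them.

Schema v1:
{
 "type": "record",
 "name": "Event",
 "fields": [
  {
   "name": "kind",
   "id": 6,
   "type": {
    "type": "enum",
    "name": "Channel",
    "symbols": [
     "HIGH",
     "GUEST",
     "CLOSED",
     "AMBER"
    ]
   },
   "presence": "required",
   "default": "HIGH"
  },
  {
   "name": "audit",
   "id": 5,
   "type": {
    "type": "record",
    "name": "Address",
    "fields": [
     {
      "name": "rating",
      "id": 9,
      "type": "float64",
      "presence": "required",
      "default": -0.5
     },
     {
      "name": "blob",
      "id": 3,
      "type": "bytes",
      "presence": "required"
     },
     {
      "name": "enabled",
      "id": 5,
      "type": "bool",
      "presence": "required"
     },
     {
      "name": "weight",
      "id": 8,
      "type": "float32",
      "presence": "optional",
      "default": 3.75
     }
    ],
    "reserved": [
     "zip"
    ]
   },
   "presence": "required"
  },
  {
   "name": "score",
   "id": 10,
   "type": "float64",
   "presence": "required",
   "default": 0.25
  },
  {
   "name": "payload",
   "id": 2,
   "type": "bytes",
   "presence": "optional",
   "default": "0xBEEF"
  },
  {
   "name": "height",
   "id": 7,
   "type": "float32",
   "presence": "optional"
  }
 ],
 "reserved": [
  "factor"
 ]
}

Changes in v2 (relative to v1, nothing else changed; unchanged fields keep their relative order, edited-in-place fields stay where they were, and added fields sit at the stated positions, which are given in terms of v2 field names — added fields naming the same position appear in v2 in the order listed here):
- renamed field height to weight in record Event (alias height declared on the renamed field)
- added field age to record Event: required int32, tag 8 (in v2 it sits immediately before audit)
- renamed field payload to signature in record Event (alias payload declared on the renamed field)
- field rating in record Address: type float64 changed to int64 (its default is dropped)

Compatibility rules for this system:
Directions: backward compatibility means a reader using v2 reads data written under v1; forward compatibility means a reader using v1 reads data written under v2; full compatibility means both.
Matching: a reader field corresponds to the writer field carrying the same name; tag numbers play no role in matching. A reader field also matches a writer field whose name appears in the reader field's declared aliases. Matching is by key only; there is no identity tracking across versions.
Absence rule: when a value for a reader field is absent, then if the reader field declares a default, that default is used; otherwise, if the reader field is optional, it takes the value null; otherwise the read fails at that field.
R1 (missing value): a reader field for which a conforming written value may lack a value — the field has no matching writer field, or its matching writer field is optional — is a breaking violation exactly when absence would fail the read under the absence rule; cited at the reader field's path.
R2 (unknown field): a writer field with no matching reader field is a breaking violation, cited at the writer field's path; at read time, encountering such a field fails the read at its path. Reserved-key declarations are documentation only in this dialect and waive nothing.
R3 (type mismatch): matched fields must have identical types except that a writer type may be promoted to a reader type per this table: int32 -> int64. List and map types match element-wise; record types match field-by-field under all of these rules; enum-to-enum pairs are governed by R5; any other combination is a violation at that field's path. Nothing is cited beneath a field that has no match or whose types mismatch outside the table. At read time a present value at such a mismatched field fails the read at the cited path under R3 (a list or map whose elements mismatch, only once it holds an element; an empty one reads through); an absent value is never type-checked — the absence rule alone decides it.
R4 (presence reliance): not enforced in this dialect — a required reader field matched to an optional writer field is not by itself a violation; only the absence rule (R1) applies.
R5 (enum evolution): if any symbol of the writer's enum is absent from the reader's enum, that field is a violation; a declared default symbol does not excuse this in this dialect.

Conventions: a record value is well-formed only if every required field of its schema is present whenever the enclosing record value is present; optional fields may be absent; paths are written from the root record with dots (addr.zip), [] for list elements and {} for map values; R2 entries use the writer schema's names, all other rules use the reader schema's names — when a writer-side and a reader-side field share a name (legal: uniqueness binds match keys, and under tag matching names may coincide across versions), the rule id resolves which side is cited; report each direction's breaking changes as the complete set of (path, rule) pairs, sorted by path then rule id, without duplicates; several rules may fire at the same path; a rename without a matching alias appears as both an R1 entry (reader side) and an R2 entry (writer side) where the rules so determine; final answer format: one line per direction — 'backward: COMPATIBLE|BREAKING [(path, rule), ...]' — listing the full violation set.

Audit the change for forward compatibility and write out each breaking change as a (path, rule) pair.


the writer's type comes first in each Event pair
forward analysis of Event with v1 as reader and v2 as writer:
  kind: paired with writer kind (Channel -> Channel; writer required)
  audit: paired with writer audit (Address -> Address; writer required)
  score: paired with writer score (float64 -> float64; writer required)
  no writer field matches reader payload
  no writer field matches reader height
  writer age: unknown to reader
  writer signature: unknown to reader
  writer weight: unknown to reader
  audit.rating: paired with writer audit.rating (int64 -> float64; writer required)
  audit.blob: paired with writer audit.blob (bytes -> bytes; writer required)
  audit.enabled: paired with writer audit.enabled (bool -> bool; writer required)
  audit.weight: paired with writer audit.weight (float32 -> float32; writer optional)
  rule R2 violated at age
  rule R3 violated at audit.rating
  rule R2 violated at signature
  rule R2 violated at weight
  => 4 violation(s): forward is BREAKING for Event

forward: BREAKING [(age, R2), (audit.rating, R3), (signature, R2), (weight, R2)]


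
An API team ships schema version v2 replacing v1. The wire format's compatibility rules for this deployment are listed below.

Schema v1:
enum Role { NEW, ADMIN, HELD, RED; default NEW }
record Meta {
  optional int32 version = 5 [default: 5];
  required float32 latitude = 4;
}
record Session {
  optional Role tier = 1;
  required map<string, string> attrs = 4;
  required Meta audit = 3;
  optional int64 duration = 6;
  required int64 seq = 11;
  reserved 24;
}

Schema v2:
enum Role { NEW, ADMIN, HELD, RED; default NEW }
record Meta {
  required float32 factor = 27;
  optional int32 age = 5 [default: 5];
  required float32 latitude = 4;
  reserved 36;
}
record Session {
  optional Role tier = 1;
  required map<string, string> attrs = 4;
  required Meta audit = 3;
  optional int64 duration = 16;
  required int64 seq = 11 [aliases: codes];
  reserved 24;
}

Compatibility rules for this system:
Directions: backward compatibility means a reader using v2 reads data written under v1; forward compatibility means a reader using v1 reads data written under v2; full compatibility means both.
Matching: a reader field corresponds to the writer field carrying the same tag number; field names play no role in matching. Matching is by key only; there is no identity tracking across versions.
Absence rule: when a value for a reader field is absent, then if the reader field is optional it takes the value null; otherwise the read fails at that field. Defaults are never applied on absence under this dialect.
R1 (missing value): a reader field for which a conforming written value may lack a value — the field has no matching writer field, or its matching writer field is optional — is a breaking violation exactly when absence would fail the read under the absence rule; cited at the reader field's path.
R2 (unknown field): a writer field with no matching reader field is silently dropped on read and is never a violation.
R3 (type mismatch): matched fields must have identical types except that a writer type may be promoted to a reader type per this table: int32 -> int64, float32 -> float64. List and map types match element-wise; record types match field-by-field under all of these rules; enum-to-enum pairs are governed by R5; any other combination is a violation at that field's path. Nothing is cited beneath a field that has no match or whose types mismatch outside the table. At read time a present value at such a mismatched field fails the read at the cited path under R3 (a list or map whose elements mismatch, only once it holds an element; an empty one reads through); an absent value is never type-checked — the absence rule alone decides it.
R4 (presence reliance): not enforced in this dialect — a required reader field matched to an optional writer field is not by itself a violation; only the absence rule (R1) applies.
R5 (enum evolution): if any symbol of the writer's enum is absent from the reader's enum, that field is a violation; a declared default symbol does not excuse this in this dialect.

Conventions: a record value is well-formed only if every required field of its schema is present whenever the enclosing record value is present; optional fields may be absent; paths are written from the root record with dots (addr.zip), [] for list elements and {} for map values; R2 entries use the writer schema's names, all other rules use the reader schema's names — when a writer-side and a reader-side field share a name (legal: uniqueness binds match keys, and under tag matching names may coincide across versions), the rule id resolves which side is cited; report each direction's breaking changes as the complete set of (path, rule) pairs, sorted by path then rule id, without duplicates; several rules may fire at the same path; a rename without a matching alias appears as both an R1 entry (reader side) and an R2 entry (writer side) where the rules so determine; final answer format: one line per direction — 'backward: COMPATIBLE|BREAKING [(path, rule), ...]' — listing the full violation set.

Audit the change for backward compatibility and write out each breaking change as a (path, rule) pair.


in Session below, arrows point writer -> reader
backward on Session — v2 reading data written by v1:
  tier: Role -> Role, writer optional; from tier
  attrs: map<string, string> -> map<string, string>, writer required; from attrs
  audit: Meta -> Meta, writer required; from audit
  no writer field matches reader duration
  seq: int64 -> int64, writer required; from seq
  duration (writer side), unknown to reader
  no writer field matches reader audit.factor
  audit.age: int32 -> int32, writer optional; from audit.version
  audit.latitude: float32 -> float32, writer required; from audit.latitude
  R1 fires at audit.factor
  => backward: BREAKING (1)
remaining Session differences; none change what is asked:
  field duration in record Session: tag 6 changed to 16 -> no rule fires on it in Session's dialect; the asked verdict holds
  renamed field version to age in record Meta -> no rule fires on it in Session's dialect; the asked verdict holds

backward: BREAKING [(audit.factor, R1)]
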